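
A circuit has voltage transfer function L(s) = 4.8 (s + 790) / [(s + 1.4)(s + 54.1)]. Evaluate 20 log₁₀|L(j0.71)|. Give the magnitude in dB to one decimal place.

33.0 dB

|j0.71 + 790| = √(0.71² + 790²) = 790
|j0.71 + 1.4| = √(0.71² + 1.4²) = 1.57
|j0.71 + 54.1| = √(0.71² + 54.1²) = 54.1
|L(j0.71)| = 4.8 × 790 / (1.57 × 54.1) = 44.648
20 log₁₀(44.648) = 33.00 dB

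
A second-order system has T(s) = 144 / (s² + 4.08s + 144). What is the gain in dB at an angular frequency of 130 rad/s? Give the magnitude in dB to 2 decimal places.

-41.32 dB

|(j130)² + 4.08(j130) + 144| = |-16756 + j530.4| = 1.676e+04
|T(j130)| = 144 / 1.676e+04 = 0.0085896
20 log₁₀(0.0085896) = -41.321 dB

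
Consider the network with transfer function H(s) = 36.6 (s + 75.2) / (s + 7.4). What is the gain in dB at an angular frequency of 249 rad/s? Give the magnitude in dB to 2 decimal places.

31.64 dB

|j249 + 75.2| = √(249² + 75.2²) = 260.1
|j249 + 7.4| = √(249² + 7.4²) = 249.1
|H(j249)| = 36.6 × 260.1 / 249.1 = 38.216
20 log₁₀(38.216) = 31.645 dB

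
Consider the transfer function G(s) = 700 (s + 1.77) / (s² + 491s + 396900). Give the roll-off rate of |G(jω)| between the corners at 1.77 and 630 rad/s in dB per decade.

20 dB/decade

In this band the factors already past their corner are: zero at 1.77; net slope = 20 dB/decade.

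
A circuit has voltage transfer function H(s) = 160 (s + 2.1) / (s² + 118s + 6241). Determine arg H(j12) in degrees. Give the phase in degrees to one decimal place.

∠(j12 + 2.1) = arctan(12/2.1) = 80.07°
∠[(j12)² + 118(j12) + 6241] = ∠[6097 + j1416] = 13.07°
∠H(j12) = 80.07° − 13.07° = 67.00°

67.0 deg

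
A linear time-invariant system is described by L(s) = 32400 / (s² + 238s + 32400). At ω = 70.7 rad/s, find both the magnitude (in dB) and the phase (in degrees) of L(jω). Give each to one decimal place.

|(j70.7)² + 238(j70.7) + 32400| = |27402 + j16827| = 3.216e+04
|L(j70.7)| = 32400 / 3.216e+04 = 1.0076
20 log₁₀(1.0076) = 0.07 dB
∠[(j70.7)² + 238(j70.7) + 32400] = ∠[27402 + j16827] = 31.55°
∠L(j70.7) = −31.55° = -31.55°

|L| = 0.1 dB, ∠L = -31.6 deg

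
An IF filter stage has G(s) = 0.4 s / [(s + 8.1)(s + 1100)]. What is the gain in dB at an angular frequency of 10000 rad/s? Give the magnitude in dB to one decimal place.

-88.0 dB

|j10000| = 1e+04
|j10000 + 8.1| = √(10000² + 8.1²) = 1e+04
|j10000 + 1100| = √(10000² + 1100²) = 1.006e+04
|G(j10000)| = 0.4 × 1e+04 / (1e+04 × 1.006e+04) = 3.976e-05
20 log₁₀(3.976e-05) = -88.01 dB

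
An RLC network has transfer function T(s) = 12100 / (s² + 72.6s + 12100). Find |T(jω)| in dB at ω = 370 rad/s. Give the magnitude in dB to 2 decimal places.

|(j370)² + 72.6(j370) + 12100| = |-1.248e+05 + j26862| = 1.277e+05
|T(j370)| = 12100 / 1.277e+05 = 0.094784
20 log₁₀(0.094784) = -20.465 dB

-20.47 dB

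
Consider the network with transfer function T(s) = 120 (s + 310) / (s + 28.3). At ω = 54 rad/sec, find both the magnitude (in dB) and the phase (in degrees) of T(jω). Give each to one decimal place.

|j54 + 310| = √(54² + 310²) = 314.7
|j54 + 28.3| = √(54² + 28.3²) = 60.97
|T(j54)| = 120 × 314.7 / 60.97 = 619.36
20 log₁₀(619.36) = 55.84 dB
∠(j54 + 310) = arctan(54/310) = 9.88°
∠(j54 + 28.3) = arctan(54/28.3) = 62.34°
∠T(j54) = 9.88° − 62.34° = -52.46°

|T| = 55.8 dB, ∠T = -52.5°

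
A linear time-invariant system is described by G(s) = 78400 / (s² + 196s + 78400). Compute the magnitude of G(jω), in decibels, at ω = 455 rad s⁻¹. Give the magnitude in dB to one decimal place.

-6.0 dB

|(j455)² + 196(j455) + 78400| = |-1.2862e+05 + j89180| = 1.565e+05
|G(j455)| = 78400 / 1.565e+05 = 0.50091
20 log₁₀(0.50091) = -6.00 dB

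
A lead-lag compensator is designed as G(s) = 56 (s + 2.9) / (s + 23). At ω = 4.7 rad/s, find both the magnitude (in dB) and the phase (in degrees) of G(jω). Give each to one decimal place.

|G| = 22.4 dB, ∠G = 46.8°

|j4.7 + 2.9| = √(4.7² + 2.9²) = 5.523
|j4.7 + 23| = √(4.7² + 23²) = 23.48
|G(j4.7)| = 56 × 5.523 / 23.48 = 13.174
20 log₁₀(13.174) = 22.39 dB
∠(j4.7 + 2.9) = arctan(4.7/2.9) = 58.32°
∠(j4.7 + 23) = arctan(4.7/23) = 11.55°
∠G(j4.7) = 58.32° − 11.55° = 46.78°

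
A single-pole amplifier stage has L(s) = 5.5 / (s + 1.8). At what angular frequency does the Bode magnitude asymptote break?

1.8 rad/s

The single real pole at s = −1.8 gives a corner at ω = 1.8 rad/s.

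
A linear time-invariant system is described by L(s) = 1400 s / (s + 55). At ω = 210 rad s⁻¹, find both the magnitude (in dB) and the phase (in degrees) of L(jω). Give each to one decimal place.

|L| = 62.6 dB, ∠L = 14.7°

|j210| = 210
|j210 + 55| = √(210² + 55²) = 217.1
|L(j210)| = 1400 × 210 / 217.1 = 1354.3
20 log₁₀(1354.3) = 62.63 dB
∠(j210) = 90.00°
∠(j210 + 55) = arctan(210/55) = 75.32°
∠L(j210) = 90.00° − 75.32° = 14.68°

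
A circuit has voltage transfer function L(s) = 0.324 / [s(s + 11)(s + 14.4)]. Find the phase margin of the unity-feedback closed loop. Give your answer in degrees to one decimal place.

90.0 deg

Gain crossover: |L(jω)| = 1 at ω ≈ 0.00205 rad s⁻¹.
∠L(j0.00205) = −90° − arctan(0.00205/11) − arctan(0.00205/14.4) ≈ -90.02°
PM = 180° + (-90.02°) = 89.98°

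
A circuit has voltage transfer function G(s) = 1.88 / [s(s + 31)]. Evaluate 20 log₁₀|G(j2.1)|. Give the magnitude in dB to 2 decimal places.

|j2.1 + 31| = √(2.1² + 31²) = 31.07
|j2.1| = 2.1
|G(j2.1)| = 1.88 / (31.07 × 2.1) = 0.028813
20 log₁₀(0.028813) = -30.808 dB

-30.81 dB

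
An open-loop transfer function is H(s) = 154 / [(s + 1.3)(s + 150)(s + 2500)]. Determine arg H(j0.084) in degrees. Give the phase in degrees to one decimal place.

∠(j0.084 + 1.3) = arctan(0.084/1.3) = 3.70°
∠(j0.084 + 150) = arctan(0.084/150) = 0.03°
∠(j0.084 + 2500) = arctan(0.084/2500) = 0.00°
∠H(j0.084) = − (3.70° + 0.03° + 0.00°) = -3.73°

-3.7°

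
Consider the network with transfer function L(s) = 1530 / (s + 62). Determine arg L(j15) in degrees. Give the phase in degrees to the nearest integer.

-14 deg

∠(j15 + 62) = arctan(15/62) = 13.60°
∠L(j15) = −13.60° = -13.60°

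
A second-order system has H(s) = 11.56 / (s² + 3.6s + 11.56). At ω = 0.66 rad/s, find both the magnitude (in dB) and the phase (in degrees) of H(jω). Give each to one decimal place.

|H| = 0.1 dB, ∠H = -12.1 deg

|(j0.66)² + 3.6(j0.66) + 11.56| = |11.124 + j2.376| = 11.38
|H(j0.66)| = 11.56 / 11.38 = 1.0162
20 log₁₀(1.0162) = 0.14 dB
∠[(j0.66)² + 3.6(j0.66) + 11.56] = ∠[11.124 + j2.376] = 12.06°
∠H(j0.66) = −12.06° = -12.06°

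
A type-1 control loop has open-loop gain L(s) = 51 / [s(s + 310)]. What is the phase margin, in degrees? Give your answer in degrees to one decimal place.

90.0 deg

Gain crossover: |L(jω)| = 1 at ω ≈ 0.165 rad/s.
∠L(j0.165) = −90° − arctan(0.165/310) ≈ -90.03°
PM = 180° + (-90.03°) = 89.97°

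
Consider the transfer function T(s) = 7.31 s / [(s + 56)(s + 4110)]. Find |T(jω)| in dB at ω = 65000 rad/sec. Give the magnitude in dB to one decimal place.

-79.0 dB

|j65000| = 6.5e+04
|j65000 + 56| = √(65000² + 56²) = 6.5e+04
|j65000 + 4110| = √(65000² + 4110²) = 6.513e+04
|T(j65000)| = 7.31 × 6.5e+04 / (6.5e+04 × 6.513e+04) = 0.00011224
20 log₁₀(0.00011224) = -79.00 dB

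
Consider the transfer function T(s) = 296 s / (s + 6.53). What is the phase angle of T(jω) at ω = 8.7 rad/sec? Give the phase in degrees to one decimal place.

36.9 deg

∠(j8.7) = 90.00°
∠(j8.7 + 6.53) = arctan(8.7/6.53) = 53.11°
∠T(j8.7) = 90.00° − 53.11° = 36.89°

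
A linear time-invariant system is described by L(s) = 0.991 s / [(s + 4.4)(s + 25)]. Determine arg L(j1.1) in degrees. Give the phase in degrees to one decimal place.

73.4°

∠(j1.1) = 90.00°
∠(j1.1 + 4.4) = arctan(1.1/4.4) = 14.04°
∠(j1.1 + 25) = arctan(1.1/25) = 2.52°
∠L(j1.1) = 90.00° − (14.04° + 2.52°) = 73.44°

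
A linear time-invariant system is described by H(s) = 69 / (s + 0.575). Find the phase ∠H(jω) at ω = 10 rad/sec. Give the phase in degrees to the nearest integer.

-87°

∠(j10 + 0.575) = arctan(10/0.575) = 86.71°
∠H(j10) = −86.71° = -86.71°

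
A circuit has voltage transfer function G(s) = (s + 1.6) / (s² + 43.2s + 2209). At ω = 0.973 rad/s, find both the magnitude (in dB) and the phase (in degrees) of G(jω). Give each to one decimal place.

|G| = -61.4 dB, ∠G = 30.2 deg

|j0.973 + 1.6| = √(0.973² + 1.6²) = 1.873
|(j0.973)² + 43.2(j0.973) + 2209| = |2208.1 + j42.034| = 2208
|G(j0.973)| = 1 × 1.873 / 2208 = 0.00084794
20 log₁₀(0.00084794) = -61.43 dB
∠(j0.973 + 1.6) = arctan(0.973/1.6) = 31.30°
∠[(j0.973)² + 43.2(j0.973) + 2209] = ∠[2208.1 + j42.034] = 1.09°
∠G(j0.973) = 31.30° − 1.09° = 30.21°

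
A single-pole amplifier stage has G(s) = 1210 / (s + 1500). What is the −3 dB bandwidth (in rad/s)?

1500 rad/s

For a single-pole low-pass, the −3 dB point is at the pole: ω = 1500 rad/s.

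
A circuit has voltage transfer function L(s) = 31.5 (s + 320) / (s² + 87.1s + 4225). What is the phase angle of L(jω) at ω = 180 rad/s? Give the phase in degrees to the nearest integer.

∠(j180 + 320) = arctan(180/320) = 29.36°
∠[(j180)² + 87.1(j180) + 4225] = ∠[-28175 + j15678] = 150.91°
∠L(j180) = 29.36° − 150.91° = -121.55°

-122°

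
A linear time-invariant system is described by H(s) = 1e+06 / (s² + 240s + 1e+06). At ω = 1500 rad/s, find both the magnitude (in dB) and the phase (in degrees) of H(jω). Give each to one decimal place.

|(j1500)² + 240(j1500) + 1e+06| = |-1.25e+06 + j3.6e+05| = 1.301e+06
|H(j1500)| = 1e+06 / 1.301e+06 = 0.76875
20 log₁₀(0.76875) = -2.28 dB
∠[(j1500)² + 240(j1500) + 1e+06] = ∠[-1.25e+06 + j3.6e+05] = 163.93°
∠H(j1500) = −163.93° = -163.93°

|H| = -2.3 dB, ∠H = -163.9°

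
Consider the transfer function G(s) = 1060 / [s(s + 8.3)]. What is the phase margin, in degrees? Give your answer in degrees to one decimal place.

14.5°

Gain crossover: |G(jω)| = 1 at ω ≈ 32 rad/s.
∠G(j32) = −90° − arctan(32/8.3) ≈ -165.47°
PM = 180° + (-165.47°) = 14.53°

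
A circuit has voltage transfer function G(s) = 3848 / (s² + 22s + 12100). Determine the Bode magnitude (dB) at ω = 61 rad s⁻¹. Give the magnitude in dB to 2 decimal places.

|(j61)² + 22(j61) + 12100| = |8379 + j1342| = 8486
|G(j61)| = 3848 / 8486 = 0.45346
20 log₁₀(0.45346) = -6.869 dB

-6.87 dB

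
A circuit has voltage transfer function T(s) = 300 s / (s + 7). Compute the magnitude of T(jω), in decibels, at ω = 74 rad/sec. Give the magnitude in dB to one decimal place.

|j74| = 74
|j74 + 7| = √(74² + 7²) = 74.33
|T(j74)| = 300 × 74 / 74.33 = 298.67
20 log₁₀(298.67) = 49.50 dB

49.5 dB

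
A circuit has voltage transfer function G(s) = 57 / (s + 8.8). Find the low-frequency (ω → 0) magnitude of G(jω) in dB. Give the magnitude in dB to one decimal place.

G(0) = 57 / 8.8 = 6.4773
20 log₁₀(6.4773) = 16.23 dB

16.2 dB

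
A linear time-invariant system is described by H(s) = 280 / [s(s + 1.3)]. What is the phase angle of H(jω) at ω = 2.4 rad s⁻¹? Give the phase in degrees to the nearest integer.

-152°

∠(j2.4 + 1.3) = arctan(2.4/1.3) = 61.56°
∠(j2.4) = 90.00°
∠H(j2.4) = − (61.56° + 90.00°) = -151.56°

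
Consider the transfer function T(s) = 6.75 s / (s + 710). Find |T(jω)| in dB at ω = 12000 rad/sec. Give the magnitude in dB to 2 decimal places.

|j12000| = 1.2e+04
|j12000 + 710| = √(12000² + 710²) = 1.202e+04
|T(j12000)| = 6.75 × 1.2e+04 / 1.202e+04 = 6.7382
20 log₁₀(6.7382) = 16.571 dB

16.57 dB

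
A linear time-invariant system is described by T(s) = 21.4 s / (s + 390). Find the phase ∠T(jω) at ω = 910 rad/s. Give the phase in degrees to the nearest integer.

23°

∠(j910) = 90.00°
∠(j910 + 390) = arctan(910/390) = 66.80°
∠T(j910) = 90.00° − 66.80° = 23.20°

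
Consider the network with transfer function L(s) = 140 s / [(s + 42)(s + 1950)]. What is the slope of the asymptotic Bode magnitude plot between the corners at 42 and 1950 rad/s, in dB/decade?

0 dB/decade

In this band the factors already past their corner are: 1 differentiator zero, pole at 42; net slope = 0 dB/decade.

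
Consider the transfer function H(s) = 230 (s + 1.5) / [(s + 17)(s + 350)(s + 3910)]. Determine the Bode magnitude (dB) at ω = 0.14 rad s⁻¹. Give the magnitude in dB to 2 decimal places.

-96.54 dB

|j0.14 + 1.5| = √(0.14² + 1.5²) = 1.507
|j0.14 + 17| = √(0.14² + 17²) = 17
|j0.14 + 350| = √(0.14² + 350²) = 350
|j0.14 + 3910| = √(0.14² + 3910²) = 3910
|H(j0.14)| = 230 × 1.507 / (17 × 350 × 3910) = 1.4893e-05
20 log₁₀(1.4893e-05) = -96.540 dB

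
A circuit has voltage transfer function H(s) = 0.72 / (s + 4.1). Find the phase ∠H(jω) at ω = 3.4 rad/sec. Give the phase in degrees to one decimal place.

-39.7°

∠(j3.4 + 4.1) = arctan(3.4/4.1) = 39.67°
∠H(j3.4) = −39.67° = -39.67°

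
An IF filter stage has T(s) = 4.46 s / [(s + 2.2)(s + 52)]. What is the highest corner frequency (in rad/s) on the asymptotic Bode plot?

52 rad/s

Break frequencies occur at each pole and zero magnitude: 2.2 rad/s, 52 rad/s.
The highest is 52 rad/s.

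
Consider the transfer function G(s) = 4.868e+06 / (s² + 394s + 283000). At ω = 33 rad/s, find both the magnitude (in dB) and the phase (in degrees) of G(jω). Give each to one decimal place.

|G| = 24.7 dB, ∠G = -2.6°

|(j33)² + 394(j33) + 283000| = |2.8191e+05 + j13002| = 2.822e+05
|G(j33)| = 4.868e+06 / 2.822e+05 = 17.25
20 log₁₀(17.25) = 24.74 dB
∠[(j33)² + 394(j33) + 283000] = ∠[2.8191e+05 + j13002] = 2.64°
∠G(j33) = −2.64° = -2.64°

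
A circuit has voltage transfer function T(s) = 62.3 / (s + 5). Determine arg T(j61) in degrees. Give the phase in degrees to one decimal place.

-85.3°

∠(j61 + 5) = arctan(61/5) = 85.31°
∠T(j61) = −85.31° = -85.31°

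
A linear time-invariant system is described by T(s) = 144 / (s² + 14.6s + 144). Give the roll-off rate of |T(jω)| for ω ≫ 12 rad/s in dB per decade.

-40 dB/decade

With 0 zeros and 2 poles, the high-frequency asymptotic slope is 20 × (0 − 2) = -40 dB/decade.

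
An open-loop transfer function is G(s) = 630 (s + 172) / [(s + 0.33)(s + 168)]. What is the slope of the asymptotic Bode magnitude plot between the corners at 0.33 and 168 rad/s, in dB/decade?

-20 dB/decade

In this band the factors already past their corner are: pole at 0.33; net slope = -20 dB/decade.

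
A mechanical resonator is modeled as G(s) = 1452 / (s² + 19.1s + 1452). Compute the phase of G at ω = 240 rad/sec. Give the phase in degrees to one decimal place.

-175.3°

∠[(j240)² + 19.1(j240) + 1452] = ∠[-56148 + j4584] = 175.33°
∠G(j240) = −175.33° = -175.33°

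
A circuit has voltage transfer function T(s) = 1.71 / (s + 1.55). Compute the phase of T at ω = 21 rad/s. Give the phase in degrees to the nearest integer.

-86 deg

∠(j21 + 1.55) = arctan(21/1.55) = 85.78°
∠T(j21) = −85.78° = -85.78°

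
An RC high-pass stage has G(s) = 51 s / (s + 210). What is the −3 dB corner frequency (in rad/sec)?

For a single-pole high-pass, the −3 dB point is at the pole: ω = 210 rad/sec.

210 rad/sec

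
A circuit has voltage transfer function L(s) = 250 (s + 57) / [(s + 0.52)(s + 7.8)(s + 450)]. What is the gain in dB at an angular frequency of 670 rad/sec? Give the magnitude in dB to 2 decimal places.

|j670 + 57| = √(670² + 57²) = 672.4
|j670 + 0.52| = √(670² + 0.52²) = 670
|j670 + 7.8| = √(670² + 7.8²) = 670
|j670 + 450| = √(670² + 450²) = 807.1
|L(j670)| = 250 × 672.4 / (670 × 670 × 807.1) = 0.00046396
20 log₁₀(0.00046396) = -66.670 dB

-66.67 dB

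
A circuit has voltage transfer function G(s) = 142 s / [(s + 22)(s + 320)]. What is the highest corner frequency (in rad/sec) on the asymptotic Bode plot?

320 rad/sec

Break frequencies occur at each pole and zero magnitude: 22 rad/sec, 320 rad/sec.
The highest is 320 rad/sec.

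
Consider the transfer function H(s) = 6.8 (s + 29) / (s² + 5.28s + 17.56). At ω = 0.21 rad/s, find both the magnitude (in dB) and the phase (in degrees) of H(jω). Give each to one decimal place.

|j0.21 + 29| = √(0.21² + 29²) = 29
|(j0.21)² + 5.28(j0.21) + 17.56| = |17.516 + j1.1088| = 17.55
|H(j0.21)| = 6.8 × 29 / 17.55 = 11.236
20 log₁₀(11.236) = 21.01 dB
∠(j0.21 + 29) = arctan(0.21/29) = 0.41°
∠[(j0.21)² + 5.28(j0.21) + 17.56] = ∠[17.516 + j1.1088] = 3.62°
∠H(j0.21) = 0.41° − 3.62° = -3.21°

|H| = 21.0 dB, ∠H = -3.2 deg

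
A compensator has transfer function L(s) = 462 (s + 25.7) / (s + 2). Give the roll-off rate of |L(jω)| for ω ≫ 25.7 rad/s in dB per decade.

0 dB/decade

With 1 zero and 1 pole, the high-frequency asymptotic slope is 20 × (1 − 1) = 0 dB/decade.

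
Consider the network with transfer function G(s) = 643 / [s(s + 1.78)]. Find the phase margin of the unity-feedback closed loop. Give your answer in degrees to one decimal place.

4.0 deg

Gain crossover: |G(jω)| = 1 at ω ≈ 25.3 rad/s.
∠G(j25.3) = −90° − arctan(25.3/1.78) ≈ -175.98°
PM = 180° + (-175.98°) = 4.02°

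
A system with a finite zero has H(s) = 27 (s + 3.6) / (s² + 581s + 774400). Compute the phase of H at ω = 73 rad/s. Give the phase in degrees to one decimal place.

∠(j73 + 3.6) = arctan(73/3.6) = 87.18°
∠[(j73)² + 581(j73) + 774400] = ∠[7.6907e+05 + j42413] = 3.16°
∠H(j73) = 87.18° − 3.16° = 84.02°

84.0 deg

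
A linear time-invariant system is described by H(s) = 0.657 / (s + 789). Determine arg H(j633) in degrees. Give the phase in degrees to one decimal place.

-38.7°

∠(j633 + 789) = arctan(633/789) = 38.74°
∠H(j633) = −38.74° = -38.74°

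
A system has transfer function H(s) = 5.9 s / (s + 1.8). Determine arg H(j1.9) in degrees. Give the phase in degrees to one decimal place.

∠(j1.9) = 90.00°
∠(j1.9 + 1.8) = arctan(1.9/1.8) = 46.55°
∠H(j1.9) = 90.00° − 46.55° = 43.45°

43.5°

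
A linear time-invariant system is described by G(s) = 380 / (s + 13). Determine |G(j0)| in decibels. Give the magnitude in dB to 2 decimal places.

29.32 dB

G(0) = 380 / 13 = 29.231
20 log₁₀(29.231) = 29.317 dB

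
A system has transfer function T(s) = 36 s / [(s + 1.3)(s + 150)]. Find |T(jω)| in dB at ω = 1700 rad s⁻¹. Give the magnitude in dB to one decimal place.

|j1700| = 1700
|j1700 + 1.3| = √(1700² + 1.3²) = 1700
|j1700 + 150| = √(1700² + 150²) = 1707
|T(j1700)| = 36 × 1700 / (1700 × 1707) = 0.021095
20 log₁₀(0.021095) = -33.52 dB

-33.5 dB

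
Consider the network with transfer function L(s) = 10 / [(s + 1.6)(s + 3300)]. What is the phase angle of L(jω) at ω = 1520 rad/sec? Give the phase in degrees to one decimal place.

-114.7°

∠(j1520 + 1.6) = arctan(1520/1.6) = 89.94°
∠(j1520 + 3300) = arctan(1520/3300) = 24.73°
∠L(j1520) = − (89.94° + 24.73°) = -114.67°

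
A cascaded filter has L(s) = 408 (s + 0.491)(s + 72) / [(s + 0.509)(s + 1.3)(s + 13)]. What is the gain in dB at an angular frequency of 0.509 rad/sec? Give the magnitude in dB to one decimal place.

64.0 dB

|j0.509 + 0.491| = √(0.509² + 0.491²) = 0.7072
|j0.509 + 72| = √(0.509² + 72²) = 72
|j0.509 + 0.509| = √(0.509² + 0.509²) = 0.7198
|j0.509 + 1.3| = √(0.509² + 1.3²) = 1.396
|j0.509 + 13| = √(0.509² + 13²) = 13.01
|L(j0.509)| = 408 × 0.7072 × 72 / (0.7198 × 1.396 × 13.01) = 1589
20 log₁₀(1589) = 64.02 dB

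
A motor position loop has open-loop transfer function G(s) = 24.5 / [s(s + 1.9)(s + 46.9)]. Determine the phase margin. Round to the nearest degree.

Gain crossover: |G(jω)| = 1 at ω ≈ 0.272 rad/sec.
∠G(j0.272) = −90° − arctan(0.272/1.9) − arctan(0.272/46.9) ≈ -98.48°
PM = 180° + (-98.48°) = 81.52°

82°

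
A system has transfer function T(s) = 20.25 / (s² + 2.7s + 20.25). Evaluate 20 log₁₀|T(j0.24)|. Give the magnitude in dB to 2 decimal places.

0.02 dB

|(j0.24)² + 2.7(j0.24) + 20.25| = |20.192 + j0.648| = 20.2
|T(j0.24)| = 20.25 / 20.2 = 1.0023
20 log₁₀(1.0023) = 0.020 dB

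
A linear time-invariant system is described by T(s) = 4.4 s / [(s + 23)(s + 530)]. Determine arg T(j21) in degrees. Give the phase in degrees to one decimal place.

45.3°

∠(j21) = 90.00°
∠(j21 + 23) = arctan(21/23) = 42.40°
∠(j21 + 530) = arctan(21/530) = 2.27°
∠T(j21) = 90.00° − (42.40° + 2.27°) = 45.33°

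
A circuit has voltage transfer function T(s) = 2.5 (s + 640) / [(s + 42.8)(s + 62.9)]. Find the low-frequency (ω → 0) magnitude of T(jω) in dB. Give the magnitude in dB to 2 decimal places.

-4.52 dB

T(0) = 2.5 × 640 / (42.8 × 62.9) = 0.59433
20 log₁₀(0.59433) = -4.519 dB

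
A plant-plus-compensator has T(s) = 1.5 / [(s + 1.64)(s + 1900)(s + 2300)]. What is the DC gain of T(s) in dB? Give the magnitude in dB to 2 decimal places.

-133.58 dB

T(0) = 1.5 / (1.64 × 1900 × 2300) = 2.093e-07
20 log₁₀(2.093e-07) = -133.585 dB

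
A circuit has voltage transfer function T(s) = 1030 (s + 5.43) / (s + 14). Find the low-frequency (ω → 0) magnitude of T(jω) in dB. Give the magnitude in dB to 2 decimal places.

52.03 dB

T(0) = 1030 × 5.43 / 14 = 399.49
20 log₁₀(399.49) = 52.030 dB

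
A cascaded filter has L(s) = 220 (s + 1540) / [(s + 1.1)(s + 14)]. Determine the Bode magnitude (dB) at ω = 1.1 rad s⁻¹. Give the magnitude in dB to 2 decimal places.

83.81 dB

|j1.1 + 1540| = √(1.1² + 1540²) = 1540
|j1.1 + 1.1| = √(1.1² + 1.1²) = 1.556
|j1.1 + 14| = √(1.1² + 14²) = 14.04
|L(j1.1)| = 220 × 1540 / (1.556 × 14.04) = 15509
20 log₁₀(15509) = 83.811 dB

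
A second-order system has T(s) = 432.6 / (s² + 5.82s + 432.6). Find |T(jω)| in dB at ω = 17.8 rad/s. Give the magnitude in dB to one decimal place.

8.9 dB

|(j17.8)² + 5.82(j17.8) + 432.6| = |115.76 + j103.6| = 155.3
|T(j17.8)| = 432.6 / 155.3 = 2.7847
20 log₁₀(2.7847) = 8.90 dB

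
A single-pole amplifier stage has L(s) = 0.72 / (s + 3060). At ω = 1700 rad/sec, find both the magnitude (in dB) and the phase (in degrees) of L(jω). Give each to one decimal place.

|L| = -73.7 dB, ∠L = -29.1 deg

|j1700 + 3060| = √(1700² + 3060²) = 3501
|L(j1700)| = 0.72 / 3501 = 0.00020568
20 log₁₀(0.00020568) = -73.74 dB
∠(j1700 + 3060) = arctan(1700/3060) = 29.05°
∠L(j1700) = −29.05° = -29.05°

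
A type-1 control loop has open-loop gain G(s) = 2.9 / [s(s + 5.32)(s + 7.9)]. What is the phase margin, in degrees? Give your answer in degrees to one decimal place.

Gain crossover: |G(jω)| = 1 at ω ≈ 0.069 rad s⁻¹.
∠G(j0.069) = −90° − arctan(0.069/5.32) − arctan(0.069/7.9) ≈ -91.24°
PM = 180° + (-91.24°) = 88.76°

88.8 deg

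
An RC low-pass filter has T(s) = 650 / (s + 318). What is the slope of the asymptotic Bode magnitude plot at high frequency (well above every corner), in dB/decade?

-20 dB/decade

With 0 zeros and 1 pole, the high-frequency asymptotic slope is 20 × (0 − 1) = -20 dB/decade.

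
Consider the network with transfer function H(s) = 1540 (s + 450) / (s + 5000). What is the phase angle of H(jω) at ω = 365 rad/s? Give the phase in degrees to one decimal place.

34.9 deg

∠(j365 + 450) = arctan(365/450) = 39.05°
∠(j365 + 5000) = arctan(365/5000) = 4.18°
∠H(j365) = 39.05° − 4.18° = 34.87°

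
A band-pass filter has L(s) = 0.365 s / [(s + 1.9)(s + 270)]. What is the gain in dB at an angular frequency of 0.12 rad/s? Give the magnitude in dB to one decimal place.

|j0.12| = 0.12
|j0.12 + 1.9| = √(0.12² + 1.9²) = 1.904
|j0.12 + 270| = √(0.12² + 270²) = 270
|L(j0.12)| = 0.365 × 0.12 / (1.904 × 270) = 8.521e-05
20 log₁₀(8.521e-05) = -81.39 dB

-81.4 dB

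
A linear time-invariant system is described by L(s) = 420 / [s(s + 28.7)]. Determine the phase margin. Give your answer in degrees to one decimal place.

65.2°

Gain crossover: |L(jω)| = 1 at ω ≈ 13.3 rad s⁻¹.
∠L(j13.3) = −90° − arctan(13.3/28.7) ≈ -114.83°
PM = 180° + (-114.83°) = 65.17°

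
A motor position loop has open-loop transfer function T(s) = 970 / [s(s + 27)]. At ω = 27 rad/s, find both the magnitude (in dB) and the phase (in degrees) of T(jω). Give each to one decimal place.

|j27 + 27| = √(27² + 27²) = 38.18
|j27| = 27
|T(j27)| = 970 / (38.18 × 27) = 0.94087
20 log₁₀(0.94087) = -0.53 dB
∠(j27 + 27) = arctan(27/27) = 45.00°
∠(j27) = 90.00°
∠T(j27) = − (45.00° + 90.00°) = -135.00°

|T| = -0.5 dB, ∠T = -135.0°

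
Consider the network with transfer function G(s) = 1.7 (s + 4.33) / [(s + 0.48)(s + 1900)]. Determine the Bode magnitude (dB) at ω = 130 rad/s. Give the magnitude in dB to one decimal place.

-61.0 dB

|j130 + 4.33| = √(130² + 4.33²) = 130.1
|j130 + 0.48| = √(130² + 0.48²) = 130
|j130 + 1900| = √(130² + 1900²) = 1904
|G(j130)| = 1.7 × 130.1 / (130 × 1904) = 0.00089314
20 log₁₀(0.00089314) = -60.98 dB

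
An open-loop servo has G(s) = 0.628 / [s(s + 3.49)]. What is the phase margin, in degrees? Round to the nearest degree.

87°

Gain crossover: |G(jω)| = 1 at ω ≈ 0.18 rad/s.
∠G(j0.18) = −90° − arctan(0.18/3.49) ≈ -92.95°
PM = 180° + (-92.95°) = 87.05°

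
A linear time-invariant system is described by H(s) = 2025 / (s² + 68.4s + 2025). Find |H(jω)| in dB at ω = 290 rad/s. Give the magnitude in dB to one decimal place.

|(j290)² + 68.4(j290) + 2025| = |-82075 + j19836| = 8.444e+04
|H(j290)| = 2025 / 8.444e+04 = 0.023982
20 log₁₀(0.023982) = -32.40 dB

-32.4 dB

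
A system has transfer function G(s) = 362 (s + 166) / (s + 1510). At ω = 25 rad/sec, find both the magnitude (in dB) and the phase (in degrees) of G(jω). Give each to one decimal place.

|j25 + 166| = √(25² + 166²) = 167.9
|j25 + 1510| = √(25² + 1510²) = 1510
|G(j25)| = 362 × 167.9 / 1510 = 40.239
20 log₁₀(40.239) = 32.09 dB
∠(j25 + 166) = arctan(25/166) = 8.56°
∠(j25 + 1510) = arctan(25/1510) = 0.95°
∠G(j25) = 8.56° − 0.95° = 7.62°

|G| = 32.1 dB, ∠G = 7.6°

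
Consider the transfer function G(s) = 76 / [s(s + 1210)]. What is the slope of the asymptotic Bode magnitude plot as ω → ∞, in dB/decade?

With 0 zeros and 2 poles, the high-frequency asymptotic slope is 20 × (0 − 2) = -40 dB/decade.

-40 dB/decade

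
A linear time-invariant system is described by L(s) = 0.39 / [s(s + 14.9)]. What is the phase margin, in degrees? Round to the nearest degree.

90°

Gain crossover: |L(jω)| = 1 at ω ≈ 0.0262 rad/s.
∠L(j0.0262) = −90° − arctan(0.0262/14.9) ≈ -90.10°
PM = 180° + (-90.10°) = 89.90°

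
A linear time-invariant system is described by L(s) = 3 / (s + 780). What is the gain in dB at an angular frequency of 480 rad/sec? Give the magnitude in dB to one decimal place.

-49.7 dB

|j480 + 780| = √(480² + 780²) = 915.9
|L(j480)| = 3 / 915.9 = 0.0032756
20 log₁₀(0.0032756) = -49.69 dB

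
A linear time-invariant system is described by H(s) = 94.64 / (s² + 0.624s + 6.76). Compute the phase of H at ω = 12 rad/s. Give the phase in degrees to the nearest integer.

∠[(j12)² + 0.624(j12) + 6.76] = ∠[-137.24 + j7.488] = 176.88°
∠H(j12) = −176.88° = -176.88°

-177°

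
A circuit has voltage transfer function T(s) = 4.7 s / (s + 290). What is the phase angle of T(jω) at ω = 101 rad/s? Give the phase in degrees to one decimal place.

70.8°

∠(j101) = 90.00°
∠(j101 + 290) = arctan(101/290) = 19.20°
∠T(j101) = 90.00° − 19.20° = 70.80°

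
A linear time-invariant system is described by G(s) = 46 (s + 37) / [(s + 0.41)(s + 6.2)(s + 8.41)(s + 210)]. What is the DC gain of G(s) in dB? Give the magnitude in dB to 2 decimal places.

-8.42 dB

G(0) = 46 × 37 / (0.41 × 6.2 × 8.41 × 210) = 0.37911
20 log₁₀(0.37911) = -8.425 dB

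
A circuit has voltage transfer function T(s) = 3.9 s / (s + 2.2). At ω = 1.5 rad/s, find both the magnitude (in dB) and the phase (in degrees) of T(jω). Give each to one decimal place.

|j1.5| = 1.5
|j1.5 + 2.2| = √(1.5² + 2.2²) = 2.663
|T(j1.5)| = 3.9 × 1.5 / 2.663 = 2.197
20 log₁₀(2.197) = 6.84 dB
∠(j1.5) = 90.00°
∠(j1.5 + 2.2) = arctan(1.5/2.2) = 34.29°
∠T(j1.5) = 90.00° − 34.29° = 55.71°

|T| = 6.8 dB, ∠T = 55.7°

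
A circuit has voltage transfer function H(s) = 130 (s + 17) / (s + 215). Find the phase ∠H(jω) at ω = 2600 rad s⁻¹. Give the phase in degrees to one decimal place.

4.4°

∠(j2600 + 17) = arctan(2600/17) = 89.63°
∠(j2600 + 215) = arctan(2600/215) = 85.27°
∠H(j2600) = 89.63° − 85.27° = 4.35°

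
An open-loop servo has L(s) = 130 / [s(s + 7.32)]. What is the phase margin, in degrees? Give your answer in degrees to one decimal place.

Gain crossover: |L(jω)| = 1 at ω ≈ 10.3 rad s⁻¹.
∠L(j10.3) = −90° − arctan(10.3/7.32) ≈ -144.58°
PM = 180° + (-144.58°) = 35.42°

35.4 deg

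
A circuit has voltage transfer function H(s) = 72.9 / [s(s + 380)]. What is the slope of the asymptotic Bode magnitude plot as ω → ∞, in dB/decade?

-40 dB/decade

With 0 zeros and 2 poles, the high-frequency asymptotic slope is 20 × (0 − 2) = -40 dB/decade.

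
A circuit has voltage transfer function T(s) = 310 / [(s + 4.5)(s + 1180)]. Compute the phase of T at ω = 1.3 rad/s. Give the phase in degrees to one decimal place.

∠(j1.3 + 4.5) = arctan(1.3/4.5) = 16.11°
∠(j1.3 + 1180) = arctan(1.3/1180) = 0.06°
∠T(j1.3) = − (16.11° + 0.06°) = -16.18°

-16.2°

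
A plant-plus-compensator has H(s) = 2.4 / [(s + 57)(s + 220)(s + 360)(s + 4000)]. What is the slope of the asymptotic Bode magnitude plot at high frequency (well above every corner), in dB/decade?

With 0 zeros and 4 poles, the high-frequency asymptotic slope is 20 × (0 − 4) = -80 dB/decade.

-80 dB/decade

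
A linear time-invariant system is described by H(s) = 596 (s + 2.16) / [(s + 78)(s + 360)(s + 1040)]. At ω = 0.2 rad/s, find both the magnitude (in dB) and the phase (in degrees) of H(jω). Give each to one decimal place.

|j0.2 + 2.16| = √(0.2² + 2.16²) = 2.169
|j0.2 + 78| = √(0.2² + 78²) = 78
|j0.2 + 360| = √(0.2² + 360²) = 360
|j0.2 + 1040| = √(0.2² + 1040²) = 1040
|H(j0.2)| = 596 × 2.169 / (78 × 360 × 1040) = 4.4271e-05
20 log₁₀(4.4271e-05) = -87.08 dB
∠(j0.2 + 2.16) = arctan(0.2/2.16) = 5.29°
∠(j0.2 + 78) = arctan(0.2/78) = 0.15°
∠(j0.2 + 360) = arctan(0.2/360) = 0.03°
∠(j0.2 + 1040) = arctan(0.2/1040) = 0.01°
∠H(j0.2) = 5.29° − (0.15° + 0.03° + 0.01°) = 5.10°

|H| = -87.1 dB, ∠H = 5.1°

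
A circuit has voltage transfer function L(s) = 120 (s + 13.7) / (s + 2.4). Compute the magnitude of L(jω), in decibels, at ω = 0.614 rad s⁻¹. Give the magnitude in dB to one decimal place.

56.4 dB

|j0.614 + 13.7| = √(0.614² + 13.7²) = 13.71
|j0.614 + 2.4| = √(0.614² + 2.4²) = 2.477
|L(j0.614)| = 120 × 13.71 / 2.477 = 664.29
20 log₁₀(664.29) = 56.45 dB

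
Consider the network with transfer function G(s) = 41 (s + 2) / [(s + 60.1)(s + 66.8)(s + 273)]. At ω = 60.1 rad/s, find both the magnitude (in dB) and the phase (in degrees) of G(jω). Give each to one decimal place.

|G| = -58.7 dB, ∠G = -11.3°

|j60.1 + 2| = √(60.1² + 2²) = 60.13
|j60.1 + 60.1| = √(60.1² + 60.1²) = 84.99
|j60.1 + 66.8| = √(60.1² + 66.8²) = 89.86
|j60.1 + 273| = √(60.1² + 273²) = 279.5
|G(j60.1)| = 41 × 60.13 / (84.99 × 89.86 × 279.5) = 0.0011548
20 log₁₀(0.0011548) = -58.75 dB
∠(j60.1 + 2) = arctan(60.1/2) = 88.09°
∠(j60.1 + 60.1) = arctan(60.1/60.1) = 45.00°
∠(j60.1 + 66.8) = arctan(60.1/66.8) = 41.98°
∠(j60.1 + 273) = arctan(60.1/273) = 12.42°
∠G(j60.1) = 88.09° − (45.00° + 41.98° + 12.42°) = -11.30°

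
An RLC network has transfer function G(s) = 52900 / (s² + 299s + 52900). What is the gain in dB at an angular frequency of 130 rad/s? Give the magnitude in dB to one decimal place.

|(j130)² + 299(j130) + 52900| = |36000 + j38870| = 5.298e+04
|G(j130)| = 52900 / 5.298e+04 = 0.99849
20 log₁₀(0.99849) = -0.01 dB

-0.0 dB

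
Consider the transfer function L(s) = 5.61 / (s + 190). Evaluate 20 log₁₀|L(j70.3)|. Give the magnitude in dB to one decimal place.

|j70.3 + 190| = √(70.3² + 190²) = 202.6
|L(j70.3)| = 5.61 / 202.6 = 0.027692
20 log₁₀(0.027692) = -31.15 dB

-31.2 dB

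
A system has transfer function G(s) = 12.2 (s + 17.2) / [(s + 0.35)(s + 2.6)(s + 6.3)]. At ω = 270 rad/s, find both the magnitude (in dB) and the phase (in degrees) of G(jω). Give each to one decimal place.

|G| = -75.5 dB, ∠G = -181.7°

|j270 + 17.2| = √(270² + 17.2²) = 270.5
|j270 + 0.35| = √(270² + 0.35²) = 270
|j270 + 2.6| = √(270² + 2.6²) = 270
|j270 + 6.3| = √(270² + 6.3²) = 270.1
|G(j270)| = 12.2 × 270.5 / (270 × 270 × 270.1) = 0.00016764
20 log₁₀(0.00016764) = -75.51 dB
∠(j270 + 17.2) = arctan(270/17.2) = 86.35°
∠(j270 + 0.35) = arctan(270/0.35) = 89.93°
∠(j270 + 2.6) = arctan(270/2.6) = 89.45°
∠(j270 + 6.3) = arctan(270/6.3) = 88.66°
∠G(j270) = 86.35° − (89.93° + 89.45° + 88.66°) = -181.68°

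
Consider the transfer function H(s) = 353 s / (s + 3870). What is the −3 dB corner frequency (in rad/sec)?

3870 rad/sec

For a single-pole high-pass, the −3 dB point is at the pole: ω = 3870 rad/sec.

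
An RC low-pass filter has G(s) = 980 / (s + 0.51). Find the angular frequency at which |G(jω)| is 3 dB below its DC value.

For a single-pole low-pass, the −3 dB point is at the pole: ω = 0.51 rad s⁻¹.

0.51 rad s⁻¹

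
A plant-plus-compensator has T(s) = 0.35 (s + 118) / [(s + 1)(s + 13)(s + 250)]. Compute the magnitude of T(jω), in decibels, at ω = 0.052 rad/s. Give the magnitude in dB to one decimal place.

-37.9 dB

|j0.052 + 118| = √(0.052² + 118²) = 118
|j0.052 + 1| = √(0.052² + 1²) = 1.001
|j0.052 + 13| = √(0.052² + 13²) = 13
|j0.052 + 250| = √(0.052² + 250²) = 250
|T(j0.052)| = 0.35 × 118 / (1.001 × 13 × 250) = 0.01269
20 log₁₀(0.01269) = -37.93 dB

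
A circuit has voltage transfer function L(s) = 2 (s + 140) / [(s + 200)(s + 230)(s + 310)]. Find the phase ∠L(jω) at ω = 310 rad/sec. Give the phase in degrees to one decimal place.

∠(j310 + 140) = arctan(310/140) = 65.70°
∠(j310 + 200) = arctan(310/200) = 57.17°
∠(j310 + 230) = arctan(310/230) = 53.43°
∠(j310 + 310) = arctan(310/310) = 45.00°
∠L(j310) = 65.70° − (57.17° + 53.43° + 45.00°) = -89.90°

-89.9 deg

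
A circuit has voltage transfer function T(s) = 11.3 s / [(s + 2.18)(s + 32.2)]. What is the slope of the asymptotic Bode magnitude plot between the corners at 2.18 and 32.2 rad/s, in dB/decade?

0 dB/decade

In this band the factors already past their corner are: 1 differentiator zero, pole at 2.18; net slope = 0 dB/decade.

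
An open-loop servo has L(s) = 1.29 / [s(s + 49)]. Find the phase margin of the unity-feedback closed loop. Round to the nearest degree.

Gain crossover: |L(jω)| = 1 at ω ≈ 0.0263 rad/s.
∠L(j0.0263) = −90° − arctan(0.0263/49) ≈ -90.03°
PM = 180° + (-90.03°) = 89.97°

90°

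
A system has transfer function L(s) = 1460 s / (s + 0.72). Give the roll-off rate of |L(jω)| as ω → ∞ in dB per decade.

With 1 zero and 1 pole, the high-frequency asymptotic slope is 20 × (1 − 1) = 0 dB/decade.

0 dB/decade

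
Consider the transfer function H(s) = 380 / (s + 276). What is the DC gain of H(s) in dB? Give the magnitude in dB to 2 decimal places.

H(0) = 380 / 276 = 1.3768
20 log₁₀(1.3768) = 2.777 dB

2.78 dB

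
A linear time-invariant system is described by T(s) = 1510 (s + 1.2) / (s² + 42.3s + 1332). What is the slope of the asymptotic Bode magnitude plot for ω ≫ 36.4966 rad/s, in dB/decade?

-20 dB/decade

With 1 zero and 2 poles, the high-frequency asymptotic slope is 20 × (1 − 2) = -20 dB/decade.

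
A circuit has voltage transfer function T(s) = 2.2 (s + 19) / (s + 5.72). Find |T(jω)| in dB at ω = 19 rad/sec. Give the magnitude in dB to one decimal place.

9.5 dB

|j19 + 19| = √(19² + 19²) = 26.87
|j19 + 5.72| = √(19² + 5.72²) = 19.84
|T(j19)| = 2.2 × 26.87 / 19.84 = 2.9792
20 log₁₀(2.9792) = 9.48 dB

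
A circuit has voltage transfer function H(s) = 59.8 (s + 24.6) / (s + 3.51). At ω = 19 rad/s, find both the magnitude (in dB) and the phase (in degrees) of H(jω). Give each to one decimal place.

|H| = 39.7 dB, ∠H = -41.9°

|j19 + 24.6| = √(19² + 24.6²) = 31.08
|j19 + 3.51| = √(19² + 3.51²) = 19.32
|H(j19)| = 59.8 × 31.08 / 19.32 = 96.202
20 log₁₀(96.202) = 39.66 dB
∠(j19 + 24.6) = arctan(19/24.6) = 37.68°
∠(j19 + 3.51) = arctan(19/3.51) = 79.53°
∠H(j19) = 37.68° − 79.53° = -41.85°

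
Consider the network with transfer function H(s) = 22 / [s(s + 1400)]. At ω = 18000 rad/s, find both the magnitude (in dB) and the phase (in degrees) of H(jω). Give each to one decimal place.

|j18000 + 1400| = √(18000² + 1400²) = 1.805e+04
|j18000| = 1.8e+04
|H(j18000)| = 22 / (1.805e+04 × 1.8e+04) = 6.7697e-08
20 log₁₀(6.7697e-08) = -143.39 dB
∠(j18000 + 1400) = arctan(18000/1400) = 85.55°
∠(j18000) = 90.00°
∠H(j18000) = − (85.55° + 90.00°) = -175.55°

|H| = -143.4 dB, ∠H = -175.6°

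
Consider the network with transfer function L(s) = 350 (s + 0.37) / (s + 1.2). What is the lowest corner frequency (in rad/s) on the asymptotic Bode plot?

0.37 rad/s

Break frequencies occur at each pole and zero magnitude: 0.37 rad/s, 1.2 rad/s.
The lowest is 0.37 rad/s.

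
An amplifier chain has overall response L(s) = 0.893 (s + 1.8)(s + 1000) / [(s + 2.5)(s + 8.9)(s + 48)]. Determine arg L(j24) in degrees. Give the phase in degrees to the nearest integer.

∠(j24 + 1.8) = arctan(24/1.8) = 85.71°
∠(j24 + 1000) = arctan(24/1000) = 1.37°
∠(j24 + 2.5) = arctan(24/2.5) = 84.05°
∠(j24 + 8.9) = arctan(24/8.9) = 69.65°
∠(j24 + 48) = arctan(24/48) = 26.57°
∠L(j24) = 85.71° + 1.37° − (84.05° + 69.65° + 26.57°) = -93.19°

-93°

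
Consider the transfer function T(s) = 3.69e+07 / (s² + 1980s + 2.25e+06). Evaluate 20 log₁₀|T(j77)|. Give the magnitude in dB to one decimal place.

24.3 dB

|(j77)² + 1980(j77) + 2.25e+06| = |2.2441e+06 + j1.5246e+05| = 2.249e+06
|T(j77)| = 3.69e+07 / 2.249e+06 = 16.406
20 log₁₀(16.406) = 24.30 dB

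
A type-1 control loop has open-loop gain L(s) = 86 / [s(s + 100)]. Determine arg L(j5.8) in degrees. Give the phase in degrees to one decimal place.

∠(j5.8 + 100) = arctan(5.8/100) = 3.32°
∠(j5.8) = 90.00°
∠L(j5.8) = − (3.32° + 90.00°) = -93.32°

-93.3°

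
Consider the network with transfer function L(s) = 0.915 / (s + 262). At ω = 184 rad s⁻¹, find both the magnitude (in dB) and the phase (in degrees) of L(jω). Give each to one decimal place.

|j184 + 262| = √(184² + 262²) = 320.2
|L(j184)| = 0.915 / 320.2 = 0.002858
20 log₁₀(0.002858) = -50.88 dB
∠(j184 + 262) = arctan(184/262) = 35.08°
∠L(j184) = −35.08° = -35.08°

|L| = -50.9 dB, ∠L = -35.1°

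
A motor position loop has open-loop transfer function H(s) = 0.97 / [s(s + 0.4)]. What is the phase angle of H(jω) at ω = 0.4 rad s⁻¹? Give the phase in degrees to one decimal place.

∠(j0.4 + 0.4) = arctan(0.4/0.4) = 45.00°
∠(j0.4) = 90.00°
∠H(j0.4) = − (45.00° + 90.00°) = -135.00°

-135.0 deg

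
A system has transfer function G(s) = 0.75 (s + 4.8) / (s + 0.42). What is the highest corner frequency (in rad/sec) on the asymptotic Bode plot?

Break frequencies occur at each pole and zero magnitude: 0.42 rad/sec, 4.8 rad/sec.
The highest is 4.8 rad/sec.

4.8 rad/sec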